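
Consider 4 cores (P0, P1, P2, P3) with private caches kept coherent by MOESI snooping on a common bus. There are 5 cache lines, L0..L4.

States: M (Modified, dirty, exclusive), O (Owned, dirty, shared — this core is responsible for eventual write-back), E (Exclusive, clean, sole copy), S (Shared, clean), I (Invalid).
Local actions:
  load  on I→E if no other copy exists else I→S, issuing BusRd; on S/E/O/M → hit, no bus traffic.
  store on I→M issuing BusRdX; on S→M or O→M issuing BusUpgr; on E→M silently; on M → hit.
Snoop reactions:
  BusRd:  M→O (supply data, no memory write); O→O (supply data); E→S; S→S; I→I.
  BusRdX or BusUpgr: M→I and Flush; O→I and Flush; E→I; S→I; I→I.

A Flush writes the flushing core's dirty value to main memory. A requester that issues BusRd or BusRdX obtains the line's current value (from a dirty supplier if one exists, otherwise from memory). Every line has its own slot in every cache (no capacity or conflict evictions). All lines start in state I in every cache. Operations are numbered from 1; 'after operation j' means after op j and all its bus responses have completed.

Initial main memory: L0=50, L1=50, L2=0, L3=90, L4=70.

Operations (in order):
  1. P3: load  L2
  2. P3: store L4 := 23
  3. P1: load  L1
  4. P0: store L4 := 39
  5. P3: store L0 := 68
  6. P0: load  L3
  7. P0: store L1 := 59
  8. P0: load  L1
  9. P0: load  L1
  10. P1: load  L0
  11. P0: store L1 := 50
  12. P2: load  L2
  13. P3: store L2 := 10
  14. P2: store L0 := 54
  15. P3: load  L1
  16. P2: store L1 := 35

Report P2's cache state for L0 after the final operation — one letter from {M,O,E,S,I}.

  op1 P3: load  L2 → I/I/I/E on L2; bus BusRd; mem=0
  op2 P3: store L4 := 23 → I/I/I/M on L4; bus BusRdX; mem=70
  op3 P1: load  L1 → I/E/I/I on L1; bus BusRd; mem=50
  op4 P0: store L4 := 39 → M/I/I/I on L4; bus BusRdX Flush; mem=23
  op5 P3: store L0 := 68 → I/I/I/M on L0; bus BusRdX; mem=50
  op6 P0: load  L3 → E/I/I/I on L3; bus BusRd; mem=90
  op7 P0: store L1 := 59 → M/I/I/I on L1; bus BusRdX; mem=50
  op8 P0: load  L1 → M/I/I/I on L1; bus (none); mem=50
  op9 P0: load  L1 → M/I/I/I on L1; bus (none); mem=50
  op10 P1: load  L0 → I/S/I/O on L0; bus BusRd; mem=50
  op11 P0: store L1 := 50 → M/I/I/I on L1; bus (none); mem=50
  op12 P2: load  L2 → I/I/S/S on L2; bus BusRd; mem=0
  op13 P3: store L2 := 10 → I/I/I/M on L2; bus BusUpgr; mem=0
  op14 P2: store L0 := 54 → I/I/M/I on L0; bus BusRdX Flush; mem=68
  op15 P3: load  L1 → O/I/I/S on L1; bus BusRd; mem=50
  op16 P2: store L1 := 35 → I/I/M/I on L1; bus BusRdX Flush; mem=50

state = M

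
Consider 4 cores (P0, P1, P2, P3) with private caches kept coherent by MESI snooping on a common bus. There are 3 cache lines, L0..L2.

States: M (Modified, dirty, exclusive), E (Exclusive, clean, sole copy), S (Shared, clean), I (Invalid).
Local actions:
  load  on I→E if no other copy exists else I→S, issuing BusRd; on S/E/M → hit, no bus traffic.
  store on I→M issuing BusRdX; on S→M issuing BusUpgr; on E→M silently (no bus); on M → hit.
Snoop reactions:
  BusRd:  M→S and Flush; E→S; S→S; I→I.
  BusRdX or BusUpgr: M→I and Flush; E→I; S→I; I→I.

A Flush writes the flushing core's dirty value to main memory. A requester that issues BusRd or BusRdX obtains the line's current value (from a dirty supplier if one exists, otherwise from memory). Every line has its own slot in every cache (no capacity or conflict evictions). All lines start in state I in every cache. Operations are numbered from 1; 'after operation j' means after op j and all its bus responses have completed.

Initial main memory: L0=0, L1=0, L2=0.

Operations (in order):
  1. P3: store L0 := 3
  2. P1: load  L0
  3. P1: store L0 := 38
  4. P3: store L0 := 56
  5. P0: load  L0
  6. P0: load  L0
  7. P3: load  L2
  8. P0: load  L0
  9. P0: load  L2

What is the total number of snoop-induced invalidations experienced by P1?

invalidations = 1

  op1 P3: store L0 := 3 → I/I/I/M on L0; bus BusRdX; mem=0
  op2 P1: load  L0 → I/S/I/S on L0; bus BusRd Flush; mem=3
  op3 P1: store L0 := 38 → I/M/I/I on L0; bus BusUpgr; mem=3
  op4 P3: store L0 := 56 → I/I/I/M on L0; bus BusRdX Flush; mem=38
  op5 P0: load  L0 → S/I/I/S on L0; bus BusRd Flush; mem=56
  op6 P0: load  L0 → S/I/I/S on L0; bus (none); mem=56
  op7 P3: load  L2 → I/I/I/E on L2; bus BusRd; mem=0
  op8 P0: load  L0 → S/I/I/S on L0; bus (none); mem=56
  op9 P0: load  L2 → S/I/I/S on L2; bus BusRd; mem=0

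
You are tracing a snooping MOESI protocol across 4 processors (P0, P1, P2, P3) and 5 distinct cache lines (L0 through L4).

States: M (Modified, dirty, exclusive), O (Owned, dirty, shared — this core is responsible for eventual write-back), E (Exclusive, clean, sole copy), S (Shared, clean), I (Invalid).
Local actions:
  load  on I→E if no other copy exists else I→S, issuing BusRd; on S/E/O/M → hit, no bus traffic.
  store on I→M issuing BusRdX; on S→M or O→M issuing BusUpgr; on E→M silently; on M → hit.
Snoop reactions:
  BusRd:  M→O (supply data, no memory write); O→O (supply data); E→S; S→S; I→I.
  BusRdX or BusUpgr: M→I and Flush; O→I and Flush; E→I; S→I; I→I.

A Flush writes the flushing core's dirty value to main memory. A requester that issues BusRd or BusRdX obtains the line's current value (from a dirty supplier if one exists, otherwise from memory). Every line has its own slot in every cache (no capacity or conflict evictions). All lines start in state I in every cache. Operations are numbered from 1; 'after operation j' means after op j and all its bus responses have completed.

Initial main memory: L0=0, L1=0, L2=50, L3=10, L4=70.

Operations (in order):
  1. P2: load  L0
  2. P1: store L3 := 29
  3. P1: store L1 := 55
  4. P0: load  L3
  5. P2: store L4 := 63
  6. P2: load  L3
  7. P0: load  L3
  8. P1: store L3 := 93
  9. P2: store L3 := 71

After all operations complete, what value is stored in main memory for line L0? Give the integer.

memory[L0] = 0

step 1: P2: load  L0  ⟶  IIEI  (L0)  txn=BusRd  M[L0]=0
step 2: P1: store L3 := 29  ⟶  IMII  (L3)  txn=BusRdX  M[L3]=10
step 3: P1: store L1 := 55  ⟶  IMII  (L1)  txn=BusRdX  M[L1]=0
step 4: P0: load  L3  ⟶  SOII  (L3)  txn=BusRd  M[L3]=10
step 5: P2: store L4 := 63  ⟶  IIMI  (L4)  txn=BusRdX  M[L4]=70
step 6: P2: load  L3  ⟶  SOSI  (L3)  txn=BusRd  M[L3]=10
step 7: P0: load  L3  ⟶  SOSI  (L3)  txn=∅  M[L3]=10
step 8: P1: store L3 := 93  ⟶  IMII  (L3)  txn=BusUpgr  M[L3]=10
step 9: P2: store L3 := 71  ⟶  IIMI  (L3)  txn=BusRdX+Flush  M[L3]=93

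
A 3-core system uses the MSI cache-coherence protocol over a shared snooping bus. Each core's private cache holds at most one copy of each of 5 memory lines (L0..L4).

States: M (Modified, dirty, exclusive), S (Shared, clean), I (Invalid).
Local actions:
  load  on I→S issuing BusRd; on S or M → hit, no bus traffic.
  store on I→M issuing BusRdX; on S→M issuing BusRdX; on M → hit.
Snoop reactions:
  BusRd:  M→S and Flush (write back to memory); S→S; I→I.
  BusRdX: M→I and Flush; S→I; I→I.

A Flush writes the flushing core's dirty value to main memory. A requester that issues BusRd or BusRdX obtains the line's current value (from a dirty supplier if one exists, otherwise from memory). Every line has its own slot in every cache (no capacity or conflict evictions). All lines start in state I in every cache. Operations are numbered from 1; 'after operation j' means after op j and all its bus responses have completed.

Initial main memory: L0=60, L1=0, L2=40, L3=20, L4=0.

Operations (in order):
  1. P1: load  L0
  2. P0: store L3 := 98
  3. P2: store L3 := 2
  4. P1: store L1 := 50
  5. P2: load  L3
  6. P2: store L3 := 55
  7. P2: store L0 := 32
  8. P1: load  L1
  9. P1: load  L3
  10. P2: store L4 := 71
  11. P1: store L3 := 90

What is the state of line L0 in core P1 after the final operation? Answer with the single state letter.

[1] P1: load  L0 | P0:I, P1:S(60), P2:I | bus: BusRd
[2] P0: store L3 := 98 | P0:M(98), P1:I, P2:I | bus: BusRdX
[3] P2: store L3 := 2 | P0:I, P1:I, P2:M(2) | bus: BusRdX,Flush
[4] P1: store L1 := 50 | P0:I, P1:M(50), P2:I | bus: BusRdX
[5] P2: load  L3 | P0:I, P1:I, P2:M(2) | bus: none
[6] P2: store L3 := 55 | P0:I, P1:I, P2:M(55) | bus: none
[7] P2: store L0 := 32 | P0:I, P1:I, P2:M(32) | bus: BusRdX
[8] P1: load  L1 | P0:I, P1:M(50), P2:I | bus: none
[9] P1: load  L3 | P0:I, P1:S(55), P2:S(55) | bus: BusRd,Flush
[10] P2: store L4 := 71 | P0:I, P1:I, P2:M(71) | bus: BusRdX
[11] P1: store L3 := 90 | P0:I, P1:M(90), P2:I | bus: BusRdX

state = I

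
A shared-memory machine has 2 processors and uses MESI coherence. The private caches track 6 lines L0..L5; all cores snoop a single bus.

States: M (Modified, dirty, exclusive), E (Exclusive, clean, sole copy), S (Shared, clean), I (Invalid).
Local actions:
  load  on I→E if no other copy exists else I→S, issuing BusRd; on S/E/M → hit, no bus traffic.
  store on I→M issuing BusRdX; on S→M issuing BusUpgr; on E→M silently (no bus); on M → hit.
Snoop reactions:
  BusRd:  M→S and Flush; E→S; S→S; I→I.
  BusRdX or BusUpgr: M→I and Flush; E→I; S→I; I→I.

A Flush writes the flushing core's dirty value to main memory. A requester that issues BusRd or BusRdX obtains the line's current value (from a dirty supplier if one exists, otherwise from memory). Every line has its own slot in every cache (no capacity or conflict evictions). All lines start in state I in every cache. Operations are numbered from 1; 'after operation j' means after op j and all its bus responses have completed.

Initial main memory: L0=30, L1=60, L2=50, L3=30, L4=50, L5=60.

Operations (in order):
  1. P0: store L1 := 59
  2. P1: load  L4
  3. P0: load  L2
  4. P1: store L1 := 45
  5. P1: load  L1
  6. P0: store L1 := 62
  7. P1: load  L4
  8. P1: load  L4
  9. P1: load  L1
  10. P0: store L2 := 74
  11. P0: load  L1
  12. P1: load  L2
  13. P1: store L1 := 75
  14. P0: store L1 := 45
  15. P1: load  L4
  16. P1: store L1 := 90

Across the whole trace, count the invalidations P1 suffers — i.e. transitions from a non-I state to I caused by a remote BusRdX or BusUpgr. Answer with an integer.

invalidations = 2

step 1: P0: store L1 := 59  ⟶  MI  (L1)  txn=BusRdX  M[L1]=60
step 2: P1: load  L4  ⟶  IE  (L4)  txn=BusRd  M[L4]=50
step 3: P0: load  L2  ⟶  EI  (L2)  txn=BusRd  M[L2]=50
step 4: P1: store L1 := 45  ⟶  IM  (L1)  txn=BusRdX+Flush  M[L1]=59
step 5: P1: load  L1  ⟶  IM  (L1)  txn=∅  M[L1]=59
step 6: P0: store L1 := 62  ⟶  MI  (L1)  txn=BusRdX+Flush  M[L1]=45
step 7: P1: load  L4  ⟶  IE  (L4)  txn=∅  M[L4]=50
step 8: P1: load  L4  ⟶  IE  (L4)  txn=∅  M[L4]=50
step 9: P1: load  L1  ⟶  SS  (L1)  txn=BusRd+Flush  M[L1]=62
step 10: P0: store L2 := 74  ⟶  MI  (L2)  txn=∅  M[L2]=50
step 11: P0: load  L1  ⟶  SS  (L1)  txn=∅  M[L1]=62
step 12: P1: load  L2  ⟶  SS  (L2)  txn=BusRd+Flush  M[L2]=74
step 13: P1: store L1 := 75  ⟶  IM  (L1)  txn=BusUpgr  M[L1]=62
step 14: P0: store L1 := 45  ⟶  MI  (L1)  txn=BusRdX+Flush  M[L1]=75
step 15: P1: load  L4  ⟶  IE  (L4)  txn=∅  M[L4]=50
step 16: P1: store L1 := 90  ⟶  IM  (L1)  txn=BusRdX+Flush  M[L1]=45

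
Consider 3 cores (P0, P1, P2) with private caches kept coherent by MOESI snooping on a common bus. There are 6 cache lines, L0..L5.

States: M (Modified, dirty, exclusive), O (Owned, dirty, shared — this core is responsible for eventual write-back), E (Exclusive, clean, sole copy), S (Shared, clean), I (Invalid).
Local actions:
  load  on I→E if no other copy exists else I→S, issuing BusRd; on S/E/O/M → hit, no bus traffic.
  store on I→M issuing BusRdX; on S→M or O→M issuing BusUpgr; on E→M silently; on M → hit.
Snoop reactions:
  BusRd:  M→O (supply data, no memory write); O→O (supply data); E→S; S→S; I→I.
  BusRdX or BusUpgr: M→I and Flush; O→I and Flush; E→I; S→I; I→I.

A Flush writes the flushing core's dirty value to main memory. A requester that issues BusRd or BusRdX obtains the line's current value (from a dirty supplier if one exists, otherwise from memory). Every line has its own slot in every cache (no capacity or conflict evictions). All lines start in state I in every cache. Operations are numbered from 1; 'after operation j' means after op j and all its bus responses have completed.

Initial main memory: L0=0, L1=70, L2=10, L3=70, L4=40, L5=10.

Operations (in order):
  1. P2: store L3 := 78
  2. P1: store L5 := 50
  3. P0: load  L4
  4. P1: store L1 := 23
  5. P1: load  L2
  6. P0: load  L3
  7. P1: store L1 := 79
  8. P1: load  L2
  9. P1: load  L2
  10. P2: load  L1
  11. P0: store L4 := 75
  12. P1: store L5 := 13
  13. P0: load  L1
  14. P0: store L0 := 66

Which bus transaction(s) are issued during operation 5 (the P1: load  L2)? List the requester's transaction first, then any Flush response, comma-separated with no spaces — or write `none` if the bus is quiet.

bus = BusRd

  op1 P2: store L3 := 78 → I/I/M on L3; bus BusRdX; mem=70
  op2 P1: store L5 := 50 → I/M/I on L5; bus BusRdX; mem=10
  op3 P0: load  L4 → E/I/I on L4; bus BusRd; mem=40
  op4 P1: store L1 := 23 → I/M/I on L1; bus BusRdX; mem=70
  op5 P1: load  L2 → I/E/I on L2; bus BusRd; mem=10
  op6 P0: load  L3 → S/I/O on L3; bus BusRd; mem=70
  op7 P1: store L1 := 79 → I/M/I on L1; bus (none); mem=70
  op8 P1: load  L2 → I/E/I on L2; bus (none); mem=10
  op9 P1: load  L2 → I/E/I on L2; bus (none); mem=10
  op10 P2: load  L1 → I/O/S on L1; bus BusRd; mem=70
  op11 P0: store L4 := 75 → M/I/I on L4; bus (none); mem=40
  op12 P1: store L5 := 13 → I/M/I on L5; bus (none); mem=10
  op13 P0: load  L1 → S/O/S on L1; bus BusRd; mem=70
  op14 P0: store L0 := 66 → M/I/I on L0; bus BusRdX; mem=0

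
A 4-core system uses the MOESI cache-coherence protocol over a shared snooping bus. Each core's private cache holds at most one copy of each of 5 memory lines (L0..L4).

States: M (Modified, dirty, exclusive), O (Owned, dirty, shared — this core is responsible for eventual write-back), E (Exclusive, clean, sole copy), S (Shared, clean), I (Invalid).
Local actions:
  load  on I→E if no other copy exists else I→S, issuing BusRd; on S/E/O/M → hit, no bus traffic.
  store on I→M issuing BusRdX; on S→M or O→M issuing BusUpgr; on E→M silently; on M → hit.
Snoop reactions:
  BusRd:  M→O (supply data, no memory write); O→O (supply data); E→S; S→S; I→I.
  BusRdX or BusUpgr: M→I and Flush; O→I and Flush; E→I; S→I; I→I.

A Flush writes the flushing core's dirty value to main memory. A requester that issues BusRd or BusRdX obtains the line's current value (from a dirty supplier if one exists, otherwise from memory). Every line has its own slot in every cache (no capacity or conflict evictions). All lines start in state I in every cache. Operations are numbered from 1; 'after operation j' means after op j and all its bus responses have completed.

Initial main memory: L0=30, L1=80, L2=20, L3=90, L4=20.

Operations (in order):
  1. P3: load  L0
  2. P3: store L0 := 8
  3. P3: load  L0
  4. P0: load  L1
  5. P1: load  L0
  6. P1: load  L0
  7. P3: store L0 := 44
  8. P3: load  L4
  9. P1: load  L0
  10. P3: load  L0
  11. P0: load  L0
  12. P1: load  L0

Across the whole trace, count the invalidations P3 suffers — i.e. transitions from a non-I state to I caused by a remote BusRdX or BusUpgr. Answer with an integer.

1. P3: load  L0  bus=[BusRd]  L0: P0=I P1=I P2=I P3=E  mem[L0]=30
2. P3: store L0 := 8  bus=[-]  L0: P0=I P1=I P2=I P3=M  mem[L0]=30
3. P3: load  L0  bus=[-]  L0: P0=I P1=I P2=I P3=M  mem[L0]=30
4. P0: load  L1  bus=[BusRd]  L1: P0=E P1=I P2=I P3=I  mem[L1]=80
5. P1: load  L0  bus=[BusRd]  L0: P0=I P1=S P2=I P3=O  mem[L0]=30
6. P1: load  L0  bus=[-]  L0: P0=I P1=S P2=I P3=O  mem[L0]=30
7. P3: store L0 := 44  bus=[BusUpgr]  L0: P0=I P1=I P2=I P3=M  mem[L0]=30
8. P3: load  L4  bus=[BusRd]  L4: P0=I P1=I P2=I P3=E  mem[L4]=20
9. P1: load  L0  bus=[BusRd]  L0: P0=I P1=S P2=I P3=O  mem[L0]=30
10. P3: load  L0  bus=[-]  L0: P0=I P1=S P2=I P3=O  mem[L0]=30
11. P0: load  L0  bus=[BusRd]  L0: P0=S P1=S P2=I P3=O  mem[L0]=30
12. P1: load  L0  bus=[-]  L0: P0=S P1=S P2=I P3=O  mem[L0]=30

invalidations = 0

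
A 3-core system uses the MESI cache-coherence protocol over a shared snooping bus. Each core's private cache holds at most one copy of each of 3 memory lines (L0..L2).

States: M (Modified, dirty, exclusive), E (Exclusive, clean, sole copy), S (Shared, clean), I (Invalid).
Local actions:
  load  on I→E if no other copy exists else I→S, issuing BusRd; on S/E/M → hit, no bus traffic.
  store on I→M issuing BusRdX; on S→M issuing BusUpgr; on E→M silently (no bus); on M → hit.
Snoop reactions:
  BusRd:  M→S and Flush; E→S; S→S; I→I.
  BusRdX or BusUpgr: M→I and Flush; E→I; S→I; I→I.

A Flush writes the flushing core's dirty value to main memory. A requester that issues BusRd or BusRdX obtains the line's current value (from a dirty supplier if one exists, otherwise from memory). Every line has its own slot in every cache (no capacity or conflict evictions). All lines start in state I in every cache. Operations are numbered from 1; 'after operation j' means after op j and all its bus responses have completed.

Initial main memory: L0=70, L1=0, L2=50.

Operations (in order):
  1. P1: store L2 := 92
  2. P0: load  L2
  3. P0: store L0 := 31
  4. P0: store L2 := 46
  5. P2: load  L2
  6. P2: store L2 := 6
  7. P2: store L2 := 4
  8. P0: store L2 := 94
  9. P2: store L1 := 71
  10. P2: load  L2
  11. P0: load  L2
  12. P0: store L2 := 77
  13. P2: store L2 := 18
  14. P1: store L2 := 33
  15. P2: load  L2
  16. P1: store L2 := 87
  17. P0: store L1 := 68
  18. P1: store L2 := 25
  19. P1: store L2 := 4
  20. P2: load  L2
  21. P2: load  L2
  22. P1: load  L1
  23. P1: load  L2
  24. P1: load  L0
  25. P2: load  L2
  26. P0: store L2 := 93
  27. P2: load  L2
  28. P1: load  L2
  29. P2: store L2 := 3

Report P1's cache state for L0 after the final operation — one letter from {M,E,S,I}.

step 1: P1: store L2 := 92  ⟶  IMI  (L2)  txn=BusRdX  M[L2]=50
step 2: P0: load  L2  ⟶  SSI  (L2)  txn=BusRd+Flush  M[L2]=92
step 3: P0: store L0 := 31  ⟶  MII  (L0)  txn=BusRdX  M[L0]=70
step 4: P0: store L2 := 46  ⟶  MII  (L2)  txn=BusUpgr  M[L2]=92
step 5: P2: load  L2  ⟶  SIS  (L2)  txn=BusRd+Flush  M[L2]=46
step 6: P2: store L2 := 6  ⟶  IIM  (L2)  txn=BusUpgr  M[L2]=46
step 7: P2: store L2 := 4  ⟶  IIM  (L2)  txn=∅  M[L2]=46
step 8: P0: store L2 := 94  ⟶  MII  (L2)  txn=BusRdX+Flush  M[L2]=4
step 9: P2: store L1 := 71  ⟶  IIM  (L1)  txn=BusRdX  M[L1]=0
step 10: P2: load  L2  ⟶  SIS  (L2)  txn=BusRd+Flush  M[L2]=94
step 11: P0: load  L2  ⟶  SIS  (L2)  txn=∅  M[L2]=94
step 12: P0: store L2 := 77  ⟶  MII  (L2)  txn=BusUpgr  M[L2]=94
step 13: P2: store L2 := 18  ⟶  IIM  (L2)  txn=BusRdX+Flush  M[L2]=77
step 14: P1: store L2 := 33  ⟶  IMI  (L2)  txn=BusRdX+Flush  M[L2]=18
step 15: P2: load  L2  ⟶  ISS  (L2)  txn=BusRd+Flush  M[L2]=33
step 16: P1: store L2 := 87  ⟶  IMI  (L2)  txn=BusUpgr  M[L2]=33
step 17: P0: store L1 := 68  ⟶  MII  (L1)  txn=BusRdX+Flush  M[L1]=71
step 18: P1: store L2 := 25  ⟶  IMI  (L2)  txn=∅  M[L2]=33
step 19: P1: store L2 := 4  ⟶  IMI  (L2)  txn=∅  M[L2]=33
step 20: P2: load  L2  ⟶  ISS  (L2)  txn=BusRd+Flush  M[L2]=4
step 21: P2: load  L2  ⟶  ISS  (L2)  txn=∅  M[L2]=4
step 22: P1: load  L1  ⟶  SSI  (L1)  txn=BusRd+Flush  M[L1]=68
step 23: P1: load  L2  ⟶  ISS  (L2)  txn=∅  M[L2]=4
step 24: P1: load  L0  ⟶  SSI  (L0)  txn=BusRd+Flush  M[L0]=31
step 25: P2: load  L2  ⟶  ISS  (L2)  txn=∅  M[L2]=4
step 26: P0: store L2 := 93  ⟶  MII  (L2)  txn=BusRdX  M[L2]=4
step 27: P2: load  L2  ⟶  SIS  (L2)  txn=BusRd+Flush  M[L2]=93
step 28: P1: load  L2  ⟶  SSS  (L2)  txn=BusRd  M[L2]=93
step 29: P2: store L2 := 3  ⟶  IIM  (L2)  txn=BusUpgr  M[L2]=93

state = S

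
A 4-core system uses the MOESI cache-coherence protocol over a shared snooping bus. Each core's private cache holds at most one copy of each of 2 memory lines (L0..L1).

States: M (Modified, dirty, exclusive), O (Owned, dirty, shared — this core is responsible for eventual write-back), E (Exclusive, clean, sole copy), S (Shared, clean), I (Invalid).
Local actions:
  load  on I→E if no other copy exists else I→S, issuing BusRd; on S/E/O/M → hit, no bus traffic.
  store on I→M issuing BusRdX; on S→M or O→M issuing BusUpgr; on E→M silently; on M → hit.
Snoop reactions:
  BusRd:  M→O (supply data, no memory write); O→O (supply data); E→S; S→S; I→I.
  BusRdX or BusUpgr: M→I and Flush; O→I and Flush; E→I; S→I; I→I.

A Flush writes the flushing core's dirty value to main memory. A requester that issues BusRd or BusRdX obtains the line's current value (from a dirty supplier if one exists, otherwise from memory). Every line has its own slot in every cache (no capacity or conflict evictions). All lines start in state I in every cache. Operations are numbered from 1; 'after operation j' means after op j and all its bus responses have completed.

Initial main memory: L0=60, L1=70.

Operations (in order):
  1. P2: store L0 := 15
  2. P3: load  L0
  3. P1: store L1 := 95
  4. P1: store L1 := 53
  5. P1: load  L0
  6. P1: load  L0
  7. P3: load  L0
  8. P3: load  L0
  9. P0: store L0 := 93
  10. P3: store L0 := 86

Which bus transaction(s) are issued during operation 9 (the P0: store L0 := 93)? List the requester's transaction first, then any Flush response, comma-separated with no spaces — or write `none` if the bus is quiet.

bus = BusRdX,Flush

  op1 P2: store L0 := 15 → I/I/M/I on L0; bus BusRdX; mem=60
  op2 P3: load  L0 → I/I/O/S on L0; bus BusRd; mem=60
  op3 P1: store L1 := 95 → I/M/I/I on L1; bus BusRdX; mem=70
  op4 P1: store L1 := 53 → I/M/I/I on L1; bus (none); mem=70
  op5 P1: load  L0 → I/S/O/S on L0; bus BusRd; mem=60
  op6 P1: load  L0 → I/S/O/S on L0; bus (none); mem=60
  op7 P3: load  L0 → I/S/O/S on L0; bus (none); mem=60
  op8 P3: load  L0 → I/S/O/S on L0; bus (none); mem=60
  op9 P0: store L0 := 93 → M/I/I/I on L0; bus BusRdX Flush; mem=15
  op10 P3: store L0 := 86 → I/I/I/M on L0; bus BusRdX Flush; mem=93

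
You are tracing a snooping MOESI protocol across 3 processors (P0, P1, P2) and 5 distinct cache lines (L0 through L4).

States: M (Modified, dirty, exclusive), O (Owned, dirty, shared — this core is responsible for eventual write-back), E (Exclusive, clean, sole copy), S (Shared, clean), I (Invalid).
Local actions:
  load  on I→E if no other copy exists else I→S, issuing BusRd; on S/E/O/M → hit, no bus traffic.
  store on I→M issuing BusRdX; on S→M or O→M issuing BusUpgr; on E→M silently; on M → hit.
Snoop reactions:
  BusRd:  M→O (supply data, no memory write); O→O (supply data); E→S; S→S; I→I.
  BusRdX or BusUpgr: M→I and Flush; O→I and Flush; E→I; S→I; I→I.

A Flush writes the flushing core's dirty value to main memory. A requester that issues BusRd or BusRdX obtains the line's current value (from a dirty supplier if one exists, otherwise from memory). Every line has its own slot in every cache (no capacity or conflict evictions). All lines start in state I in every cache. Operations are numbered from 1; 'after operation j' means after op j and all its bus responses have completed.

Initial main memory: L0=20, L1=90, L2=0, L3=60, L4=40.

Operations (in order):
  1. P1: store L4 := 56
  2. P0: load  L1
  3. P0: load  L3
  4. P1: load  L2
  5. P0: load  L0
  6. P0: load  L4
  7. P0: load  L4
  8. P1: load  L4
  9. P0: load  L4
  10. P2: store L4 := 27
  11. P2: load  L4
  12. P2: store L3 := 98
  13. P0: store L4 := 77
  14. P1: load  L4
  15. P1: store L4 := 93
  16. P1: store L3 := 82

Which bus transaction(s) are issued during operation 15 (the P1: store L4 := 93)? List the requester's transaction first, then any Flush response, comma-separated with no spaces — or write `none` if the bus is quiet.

bus = BusUpgr,Flush

1. P1: store L4 := 56  bus=[BusRdX]  L4: P0=I P1=M P2=I  mem[L4]=40
2. P0: load  L1  bus=[BusRd]  L1: P0=E P1=I P2=I  mem[L1]=90
3. P0: load  L3  bus=[BusRd]  L3: P0=E P1=I P2=I  mem[L3]=60
4. P1: load  L2  bus=[BusRd]  L2: P0=I P1=E P2=I  mem[L2]=0
5. P0: load  L0  bus=[BusRd]  L0: P0=E P1=I P2=I  mem[L0]=20
6. P0: load  L4  bus=[BusRd]  L4: P0=S P1=O P2=I  mem[L4]=40
7. P0: load  L4  bus=[-]  L4: P0=S P1=O P2=I  mem[L4]=40
8. P1: load  L4  bus=[-]  L4: P0=S P1=O P2=I  mem[L4]=40
9. P0: load  L4  bus=[-]  L4: P0=S P1=O P2=I  mem[L4]=40
10. P2: store L4 := 27  bus=[BusRdX,Flush]  L4: P0=I P1=I P2=M  mem[L4]=56
11. P2: load  L4  bus=[-]  L4: P0=I P1=I P2=M  mem[L4]=56
12. P2: store L3 := 98  bus=[BusRdX]  L3: P0=I P1=I P2=M  mem[L3]=60
13. P0: store L4 := 77  bus=[BusRdX,Flush]  L4: P0=M P1=I P2=I  mem[L4]=27
14. P1: load  L4  bus=[BusRd]  L4: P0=O P1=S P2=I  mem[L4]=27
15. P1: store L4 := 93  bus=[BusUpgr,Flush]  L4: P0=I P1=M P2=I  mem[L4]=77
16. P1: store L3 := 82  bus=[BusRdX,Flush]  L3: P0=I P1=M P2=I  mem[L3]=98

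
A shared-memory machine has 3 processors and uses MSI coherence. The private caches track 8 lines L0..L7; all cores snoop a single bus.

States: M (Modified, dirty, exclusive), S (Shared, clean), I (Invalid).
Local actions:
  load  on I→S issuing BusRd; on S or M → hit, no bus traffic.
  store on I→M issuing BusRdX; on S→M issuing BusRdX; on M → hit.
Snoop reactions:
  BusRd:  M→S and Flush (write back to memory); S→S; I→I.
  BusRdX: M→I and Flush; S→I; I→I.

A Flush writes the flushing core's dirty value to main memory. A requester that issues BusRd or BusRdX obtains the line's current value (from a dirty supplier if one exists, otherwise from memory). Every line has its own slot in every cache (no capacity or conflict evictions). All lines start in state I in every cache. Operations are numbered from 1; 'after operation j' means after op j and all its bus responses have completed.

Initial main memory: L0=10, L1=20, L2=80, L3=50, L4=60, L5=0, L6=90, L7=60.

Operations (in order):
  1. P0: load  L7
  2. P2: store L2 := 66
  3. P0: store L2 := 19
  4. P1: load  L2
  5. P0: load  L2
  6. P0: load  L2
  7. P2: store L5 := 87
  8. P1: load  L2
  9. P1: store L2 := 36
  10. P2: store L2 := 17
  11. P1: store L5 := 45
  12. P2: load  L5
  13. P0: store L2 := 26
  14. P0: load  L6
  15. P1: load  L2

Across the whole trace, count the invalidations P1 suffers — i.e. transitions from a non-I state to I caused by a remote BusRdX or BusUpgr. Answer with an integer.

invalidations = 1

1. P0: load  L7  bus=[BusRd]  L7: P0=S P1=I P2=I  mem[L7]=60
2. P2: store L2 := 66  bus=[BusRdX]  L2: P0=I P1=I P2=M  mem[L2]=80
3. P0: store L2 := 19  bus=[BusRdX,Flush]  L2: P0=M P1=I P2=I  mem[L2]=66
4. P1: load  L2  bus=[BusRd,Flush]  L2: P0=S P1=S P2=I  mem[L2]=19
5. P0: load  L2  bus=[-]  L2: P0=S P1=S P2=I  mem[L2]=19
6. P0: load  L2  bus=[-]  L2: P0=S P1=S P2=I  mem[L2]=19
7. P2: store L5 := 87  bus=[BusRdX]  L5: P0=I P1=I P2=M  mem[L5]=0
8. P1: load  L2  bus=[-]  L2: P0=S P1=S P2=I  mem[L2]=19
9. P1: store L2 := 36  bus=[BusRdX]  L2: P0=I P1=M P2=I  mem[L2]=19
10. P2: store L2 := 17  bus=[BusRdX,Flush]  L2: P0=I P1=I P2=M  mem[L2]=36
11. P1: store L5 := 45  bus=[BusRdX,Flush]  L5: P0=I P1=M P2=I  mem[L5]=87
12. P2: load  L5  bus=[BusRd,Flush]  L5: P0=I P1=S P2=S  mem[L5]=45
13. P0: store L2 := 26  bus=[BusRdX,Flush]  L2: P0=M P1=I P2=I  mem[L2]=17
14. P0: load  L6  bus=[BusRd]  L6: P0=S P1=I P2=I  mem[L6]=90
15. P1: load  L2  bus=[BusRd,Flush]  L2: P0=S P1=S P2=I  mem[L2]=26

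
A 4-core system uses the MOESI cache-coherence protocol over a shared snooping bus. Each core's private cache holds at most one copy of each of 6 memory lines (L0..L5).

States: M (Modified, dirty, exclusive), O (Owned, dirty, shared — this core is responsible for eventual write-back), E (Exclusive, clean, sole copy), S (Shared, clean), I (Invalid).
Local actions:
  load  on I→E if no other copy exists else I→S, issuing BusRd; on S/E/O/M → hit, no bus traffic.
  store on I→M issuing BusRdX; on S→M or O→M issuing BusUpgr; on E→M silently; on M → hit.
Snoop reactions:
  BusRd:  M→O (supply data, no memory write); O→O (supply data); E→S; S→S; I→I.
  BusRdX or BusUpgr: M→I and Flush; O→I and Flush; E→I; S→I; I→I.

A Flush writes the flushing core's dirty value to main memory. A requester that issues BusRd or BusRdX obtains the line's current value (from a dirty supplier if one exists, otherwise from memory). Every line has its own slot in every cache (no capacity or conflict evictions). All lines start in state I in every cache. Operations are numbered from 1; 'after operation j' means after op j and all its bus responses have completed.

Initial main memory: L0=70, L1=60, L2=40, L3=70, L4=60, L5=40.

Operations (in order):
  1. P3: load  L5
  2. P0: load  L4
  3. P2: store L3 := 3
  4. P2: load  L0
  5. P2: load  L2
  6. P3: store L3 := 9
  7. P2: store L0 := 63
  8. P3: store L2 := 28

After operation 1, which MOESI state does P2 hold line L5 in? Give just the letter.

1. P3: load  L5  bus=[BusRd]  L5: P0=I P1=I P2=I P3=E  mem[L5]=40
2. P0: load  L4  bus=[BusRd]  L4: P0=E P1=I P2=I P3=I  mem[L4]=60
3. P2: store L3 := 3  bus=[BusRdX]  L3: P0=I P1=I P2=M P3=I  mem[L3]=70
4. P2: load  L0  bus=[BusRd]  L0: P0=I P1=I P2=E P3=I  mem[L0]=70
5. P2: load  L2  bus=[BusRd]  L2: P0=I P1=I P2=E P3=I  mem[L2]=40
6. P3: store L3 := 9  bus=[BusRdX,Flush]  L3: P0=I P1=I P2=I P3=M  mem[L3]=3
7. P2: store L0 := 63  bus=[-]  L0: P0=I P1=I P2=M P3=I  mem[L0]=70
8. P3: store L2 := 28  bus=[BusRdX]  L2: P0=I P1=I P2=I P3=M  mem[L2]=40

state = I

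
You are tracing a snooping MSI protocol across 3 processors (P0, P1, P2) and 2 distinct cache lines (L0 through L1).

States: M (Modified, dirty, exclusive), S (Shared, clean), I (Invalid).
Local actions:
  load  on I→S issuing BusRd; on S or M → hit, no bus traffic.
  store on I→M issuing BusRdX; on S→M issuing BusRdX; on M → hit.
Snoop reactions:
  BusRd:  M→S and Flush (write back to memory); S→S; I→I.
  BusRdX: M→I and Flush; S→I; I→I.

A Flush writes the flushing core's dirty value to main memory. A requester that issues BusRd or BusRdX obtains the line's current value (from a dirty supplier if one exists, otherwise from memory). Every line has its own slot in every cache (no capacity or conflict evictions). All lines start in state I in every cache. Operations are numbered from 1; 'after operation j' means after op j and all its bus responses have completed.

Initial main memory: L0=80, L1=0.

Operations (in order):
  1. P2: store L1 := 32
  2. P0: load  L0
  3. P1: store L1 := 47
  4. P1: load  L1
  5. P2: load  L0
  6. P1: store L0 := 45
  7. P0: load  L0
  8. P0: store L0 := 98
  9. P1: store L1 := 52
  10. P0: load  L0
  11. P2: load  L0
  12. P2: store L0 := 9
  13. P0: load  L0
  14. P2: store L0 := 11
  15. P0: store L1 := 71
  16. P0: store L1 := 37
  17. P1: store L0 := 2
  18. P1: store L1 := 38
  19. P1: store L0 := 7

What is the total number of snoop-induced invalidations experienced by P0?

  op1 P2: store L1 := 32 → I/I/M on L1; bus BusRdX; mem=0
  op2 P0: load  L0 → S/I/I on L0; bus BusRd; mem=80
  op3 P1: store L1 := 47 → I/M/I on L1; bus BusRdX Flush; mem=32
  op4 P1: load  L1 → I/M/I on L1; bus (none); mem=32
  op5 P2: load  L0 → S/I/S on L0; bus BusRd; mem=80
  op6 P1: store L0 := 45 → I/M/I on L0; bus BusRdX; mem=80
  op7 P0: load  L0 → S/S/I on L0; bus BusRd Flush; mem=45
  op8 P0: store L0 := 98 → M/I/I on L0; bus BusRdX; mem=45
  op9 P1: store L1 := 52 → I/M/I on L1; bus (none); mem=32
  op10 P0: load  L0 → M/I/I on L0; bus (none); mem=45
  op11 P2: load  L0 → S/I/S on L0; bus BusRd Flush; mem=98
  op12 P2: store L0 := 9 → I/I/M on L0; bus BusRdX; mem=98
  op13 P0: load  L0 → S/I/S on L0; bus BusRd Flush; mem=9
  op14 P2: store L0 := 11 → I/I/M on L0; bus BusRdX; mem=9
  op15 P0: store L1 := 71 → M/I/I on L1; bus BusRdX Flush; mem=52
  op16 P0: store L1 := 37 → M/I/I on L1; bus (none); mem=52
  op17 P1: store L0 := 2 → I/M/I on L0; bus BusRdX Flush; mem=11
  op18 P1: store L1 := 38 → I/M/I on L1; bus BusRdX Flush; mem=37
  op19 P1: store L0 := 7 → I/M/I on L0; bus (none); mem=11

invalidations = 4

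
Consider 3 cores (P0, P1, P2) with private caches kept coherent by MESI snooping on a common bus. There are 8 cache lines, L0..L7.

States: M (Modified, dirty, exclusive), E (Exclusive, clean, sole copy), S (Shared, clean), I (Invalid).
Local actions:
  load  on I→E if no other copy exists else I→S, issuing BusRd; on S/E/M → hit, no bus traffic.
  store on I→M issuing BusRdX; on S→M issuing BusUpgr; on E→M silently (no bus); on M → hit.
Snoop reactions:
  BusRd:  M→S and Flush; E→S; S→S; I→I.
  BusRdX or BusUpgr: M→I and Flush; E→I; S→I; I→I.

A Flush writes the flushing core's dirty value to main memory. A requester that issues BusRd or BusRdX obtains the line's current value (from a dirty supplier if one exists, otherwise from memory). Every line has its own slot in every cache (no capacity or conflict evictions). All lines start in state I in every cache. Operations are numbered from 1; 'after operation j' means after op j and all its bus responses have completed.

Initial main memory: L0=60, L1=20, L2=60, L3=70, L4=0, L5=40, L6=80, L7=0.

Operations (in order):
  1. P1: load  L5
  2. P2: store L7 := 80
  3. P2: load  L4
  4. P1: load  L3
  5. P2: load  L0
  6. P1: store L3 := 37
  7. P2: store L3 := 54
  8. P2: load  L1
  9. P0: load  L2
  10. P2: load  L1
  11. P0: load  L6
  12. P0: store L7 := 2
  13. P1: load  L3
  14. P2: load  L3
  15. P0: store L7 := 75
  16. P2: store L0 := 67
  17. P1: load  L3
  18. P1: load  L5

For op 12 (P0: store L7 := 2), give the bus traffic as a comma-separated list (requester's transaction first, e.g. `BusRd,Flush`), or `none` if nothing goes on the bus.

1. P1: load  L5  bus=[BusRd]  L5: P0=I P1=E P2=I  mem[L5]=40
2. P2: store L7 := 80  bus=[BusRdX]  L7: P0=I P1=I P2=M  mem[L7]=0
3. P2: load  L4  bus=[BusRd]  L4: P0=I P1=I P2=E  mem[L4]=0
4. P1: load  L3  bus=[BusRd]  L3: P0=I P1=E P2=I  mem[L3]=70
5. P2: load  L0  bus=[BusRd]  L0: P0=I P1=I P2=E  mem[L0]=60
6. P1: store L3 := 37  bus=[-]  L3: P0=I P1=M P2=I  mem[L3]=70
7. P2: store L3 := 54  bus=[BusRdX,Flush]  L3: P0=I P1=I P2=M  mem[L3]=37
8. P2: load  L1  bus=[BusRd]  L1: P0=I P1=I P2=E  mem[L1]=20
9. P0: load  L2  bus=[BusRd]  L2: P0=E P1=I P2=I  mem[L2]=60
10. P2: load  L1  bus=[-]  L1: P0=I P1=I P2=E  mem[L1]=20
11. P0: load  L6  bus=[BusRd]  L6: P0=E P1=I P2=I  mem[L6]=80
12. P0: store L7 := 2  bus=[BusRdX,Flush]  L7: P0=M P1=I P2=I  mem[L7]=80
13. P1: load  L3  bus=[BusRd,Flush]  L3: P0=I P1=S P2=S  mem[L3]=54
14. P2: load  L3  bus=[-]  L3: P0=I P1=S P2=S  mem[L3]=54
15. P0: store L7 := 75  bus=[-]  L7: P0=M P1=I P2=I  mem[L7]=80
16. P2: store L0 := 67  bus=[-]  L0: P0=I P1=I P2=M  mem[L0]=60
17. P1: load  L3  bus=[-]  L3: P0=I P1=S P2=S  mem[L3]=54
18. P1: load  L5  bus=[-]  L5: P0=I P1=E P2=I  mem[L5]=40

bus = BusRdX,Flush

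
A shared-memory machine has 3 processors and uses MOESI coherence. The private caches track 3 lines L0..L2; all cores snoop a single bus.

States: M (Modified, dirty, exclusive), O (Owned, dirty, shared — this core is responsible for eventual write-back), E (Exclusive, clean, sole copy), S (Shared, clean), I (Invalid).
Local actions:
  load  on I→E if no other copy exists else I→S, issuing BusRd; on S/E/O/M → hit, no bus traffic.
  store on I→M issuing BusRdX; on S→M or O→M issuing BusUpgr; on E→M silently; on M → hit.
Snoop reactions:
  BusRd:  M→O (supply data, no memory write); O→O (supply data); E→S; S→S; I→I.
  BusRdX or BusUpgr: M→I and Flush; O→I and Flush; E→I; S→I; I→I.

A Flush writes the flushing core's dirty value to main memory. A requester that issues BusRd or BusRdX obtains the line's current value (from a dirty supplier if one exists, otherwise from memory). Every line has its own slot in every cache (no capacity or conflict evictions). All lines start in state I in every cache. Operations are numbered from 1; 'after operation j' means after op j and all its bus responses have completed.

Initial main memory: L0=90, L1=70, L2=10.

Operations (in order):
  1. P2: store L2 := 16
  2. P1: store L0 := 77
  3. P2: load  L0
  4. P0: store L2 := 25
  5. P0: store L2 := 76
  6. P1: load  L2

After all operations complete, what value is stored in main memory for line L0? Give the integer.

1. P2: store L2 := 16  bus=[BusRdX]  L2: P0=I P1=I P2=M  mem[L2]=10
2. P1: store L0 := 77  bus=[BusRdX]  L0: P0=I P1=M P2=I  mem[L0]=90
3. P2: load  L0  bus=[BusRd]  L0: P0=I P1=O P2=S  mem[L0]=90
4. P0: store L2 := 25  bus=[BusRdX,Flush]  L2: P0=M P1=I P2=I  mem[L2]=16
5. P0: store L2 := 76  bus=[-]  L2: P0=M P1=I P2=I  mem[L2]=16
6. P1: load  L2  bus=[BusRd]  L2: P0=O P1=S P2=I  mem[L2]=16

memory[L0] = 90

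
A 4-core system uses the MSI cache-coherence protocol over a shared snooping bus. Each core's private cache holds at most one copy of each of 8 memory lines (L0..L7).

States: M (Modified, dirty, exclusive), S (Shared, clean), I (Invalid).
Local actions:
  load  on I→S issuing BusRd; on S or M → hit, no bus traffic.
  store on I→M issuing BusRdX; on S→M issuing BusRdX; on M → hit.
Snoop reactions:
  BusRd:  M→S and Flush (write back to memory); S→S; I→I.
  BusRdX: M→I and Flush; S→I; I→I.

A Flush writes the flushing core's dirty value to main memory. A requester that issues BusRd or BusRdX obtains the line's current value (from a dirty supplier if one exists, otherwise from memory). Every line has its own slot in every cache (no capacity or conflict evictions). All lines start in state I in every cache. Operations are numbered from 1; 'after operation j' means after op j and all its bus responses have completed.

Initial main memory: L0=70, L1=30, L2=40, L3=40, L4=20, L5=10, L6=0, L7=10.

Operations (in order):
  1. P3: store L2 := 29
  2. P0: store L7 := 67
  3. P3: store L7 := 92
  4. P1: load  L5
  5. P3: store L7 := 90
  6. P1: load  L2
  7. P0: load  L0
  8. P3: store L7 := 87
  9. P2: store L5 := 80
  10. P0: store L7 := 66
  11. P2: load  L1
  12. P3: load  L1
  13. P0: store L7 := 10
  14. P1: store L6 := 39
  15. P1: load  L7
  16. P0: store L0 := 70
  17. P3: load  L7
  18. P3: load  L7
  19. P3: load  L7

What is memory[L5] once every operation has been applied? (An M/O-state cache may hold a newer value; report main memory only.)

memory[L5] = 10

[1] P3: store L2 := 29 | P0:I, P1:I, P2:I, P3:M(29) | bus: BusRdX
[2] P0: store L7 := 67 | P0:M(67), P1:I, P2:I, P3:I | bus: BusRdX
[3] P3: store L7 := 92 | P0:I, P1:I, P2:I, P3:M(92) | bus: BusRdX,Flush
[4] P1: load  L5 | P0:I, P1:S(10), P2:I, P3:I | bus: BusRd
[5] P3: store L7 := 90 | P0:I, P1:I, P2:I, P3:M(90) | bus: none
[6] P1: load  L2 | P0:I, P1:S(29), P2:I, P3:S(29) | bus: BusRd,Flush
[7] P0: load  L0 | P0:S(70), P1:I, P2:I, P3:I | bus: BusRd
[8] P3: store L7 := 87 | P0:I, P1:I, P2:I, P3:M(87) | bus: none
[9] P2: store L5 := 80 | P0:I, P1:I, P2:M(80), P3:I | bus: BusRdX
[10] P0: store L7 := 66 | P0:M(66), P1:I, P2:I, P3:I | bus: BusRdX,Flush
[11] P2: load  L1 | P0:I, P1:I, P2:S(30), P3:I | bus: BusRd
[12] P3: load  L1 | P0:I, P1:I, P2:S(30), P3:S(30) | bus: BusRd
[13] P0: store L7 := 10 | P0:M(10), P1:I, P2:I, P3:I | bus: none
[14] P1: store L6 := 39 | P0:I, P1:M(39), P2:I, P3:I | bus: BusRdX
[15] P1: load  L7 | P0:S(10), P1:S(10), P2:I, P3:I | bus: BusRd,Flush
[16] P0: store L0 := 70 | P0:M(70), P1:I, P2:I, P3:I | bus: BusRdX
[17] P3: load  L7 | P0:S(10), P1:S(10), P2:I, P3:S(10) | bus: BusRd
[18] P3: load  L7 | P0:S(10), P1:S(10), P2:I, P3:S(10) | bus: none
[19] P3: load  L7 | P0:S(10), P1:S(10), P2:I, P3:S(10) | bus: none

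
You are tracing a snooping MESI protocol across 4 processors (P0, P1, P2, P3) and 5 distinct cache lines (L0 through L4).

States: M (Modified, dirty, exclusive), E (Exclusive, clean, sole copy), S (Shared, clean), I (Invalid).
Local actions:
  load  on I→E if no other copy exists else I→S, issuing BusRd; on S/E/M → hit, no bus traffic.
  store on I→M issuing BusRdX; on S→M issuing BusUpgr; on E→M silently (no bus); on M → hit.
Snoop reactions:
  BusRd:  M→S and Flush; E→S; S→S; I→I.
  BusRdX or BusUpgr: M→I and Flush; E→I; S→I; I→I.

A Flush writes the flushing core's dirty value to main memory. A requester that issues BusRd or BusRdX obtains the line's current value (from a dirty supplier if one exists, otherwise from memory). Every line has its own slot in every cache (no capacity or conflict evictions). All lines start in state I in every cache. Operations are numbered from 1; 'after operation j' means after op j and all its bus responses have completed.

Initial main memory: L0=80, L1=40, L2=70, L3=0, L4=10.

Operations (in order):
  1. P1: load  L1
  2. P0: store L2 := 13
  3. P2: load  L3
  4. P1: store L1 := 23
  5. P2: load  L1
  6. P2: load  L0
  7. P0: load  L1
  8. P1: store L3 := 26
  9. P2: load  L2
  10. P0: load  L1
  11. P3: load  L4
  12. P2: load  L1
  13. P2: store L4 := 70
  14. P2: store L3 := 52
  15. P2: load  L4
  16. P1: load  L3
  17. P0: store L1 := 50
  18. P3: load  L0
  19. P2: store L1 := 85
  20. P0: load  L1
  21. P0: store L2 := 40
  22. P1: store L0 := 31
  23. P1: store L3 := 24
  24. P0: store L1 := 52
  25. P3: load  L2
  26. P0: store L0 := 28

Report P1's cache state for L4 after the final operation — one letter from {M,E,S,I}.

1. P1: load  L1  bus=[BusRd]  L1: P0=I P1=E P2=I P3=I  mem[L1]=40
2. P0: store L2 := 13  bus=[BusRdX]  L2: P0=M P1=I P2=I P3=I  mem[L2]=70
3. P2: load  L3  bus=[BusRd]  L3: P0=I P1=I P2=E P3=I  mem[L3]=0
4. P1: store L1 := 23  bus=[-]  L1: P0=I P1=M P2=I P3=I  mem[L1]=40
5. P2: load  L1  bus=[BusRd,Flush]  L1: P0=I P1=S P2=S P3=I  mem[L1]=23
6. P2: load  L0  bus=[BusRd]  L0: P0=I P1=I P2=E P3=I  mem[L0]=80
7. P0: load  L1  bus=[BusRd]  L1: P0=S P1=S P2=S P3=I  mem[L1]=23
8. P1: store L3 := 26  bus=[BusRdX]  L3: P0=I P1=M P2=I P3=I  mem[L3]=0
9. P2: load  L2  bus=[BusRd,Flush]  L2: P0=S P1=I P2=S P3=I  mem[L2]=13
10. P0: load  L1  bus=[-]  L1: P0=S P1=S P2=S P3=I  mem[L1]=23
11. P3: load  L4  bus=[BusRd]  L4: P0=I P1=I P2=I P3=E  mem[L4]=10
12. P2: load  L1  bus=[-]  L1: P0=S P1=S P2=S P3=I  mem[L1]=23
13. P2: store L4 := 70  bus=[BusRdX]  L4: P0=I P1=I P2=M P3=I  mem[L4]=10
14. P2: store L3 := 52  bus=[BusRdX,Flush]  L3: P0=I P1=I P2=M P3=I  mem[L3]=26
15. P2: load  L4  bus=[-]  L4: P0=I P1=I P2=M P3=I  mem[L4]=10
16. P1: load  L3  bus=[BusRd,Flush]  L3: P0=I P1=S P2=S P3=I  mem[L3]=52
17. P0: store L1 := 50  bus=[BusUpgr]  L1: P0=M P1=I P2=I P3=I  mem[L1]=23
18. P3: load  L0  bus=[BusRd]  L0: P0=I P1=I P2=S P3=S  mem[L0]=80
19. P2: store L1 := 85  bus=[BusRdX,Flush]  L1: P0=I P1=I P2=M P3=I  mem[L1]=50
20. P0: load  L1  bus=[BusRd,Flush]  L1: P0=S P1=I P2=S P3=I  mem[L1]=85
21. P0: store L2 := 40  bus=[BusUpgr]  L2: P0=M P1=I P2=I P3=I  mem[L2]=13
22. P1: store L0 := 31  bus=[BusRdX]  L0: P0=I P1=M P2=I P3=I  mem[L0]=80
23. P1: store L3 := 24  bus=[BusUpgr]  L3: P0=I P1=M P2=I P3=I  mem[L3]=52
24. P0: store L1 := 52  bus=[BusUpgr]  L1: P0=M P1=I P2=I P3=I  mem[L1]=85
25. P3: load  L2  bus=[BusRd,Flush]  L2: P0=S P1=I P2=I P3=S  mem[L2]=40
26. P0: store L0 := 28  bus=[BusRdX,Flush]  L0: P0=M P1=I P2=I P3=I  mem[L0]=31

state = I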